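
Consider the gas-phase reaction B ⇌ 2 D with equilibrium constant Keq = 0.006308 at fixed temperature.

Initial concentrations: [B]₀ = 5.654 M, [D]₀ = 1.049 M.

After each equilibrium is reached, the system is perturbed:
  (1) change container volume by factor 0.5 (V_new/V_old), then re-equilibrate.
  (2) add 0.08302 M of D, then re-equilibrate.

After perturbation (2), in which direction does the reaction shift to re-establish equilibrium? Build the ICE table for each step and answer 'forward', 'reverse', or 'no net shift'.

Direction: reverse

Q₀ = 0.1946 vs Keq = 0.006308 ⇒ Q>K, reverse
Step 1:
                   B          D
  I            5.654      1.049
  C           0.4266    -0.8532
  E            6.081     0.1958
  solve Keq expr → x = -0.4266; check Q = 0.006308
Then change container volume by factor 0.5 (V_new/V_old).
Step 2:
                   B          D
  I            12.16     0.3917
  C          0.05704    -0.1141
  E            12.22     0.2776
  solve Keq expr → x = -0.05704; check Q = 0.006308
Then add 0.08302 M of D.
Step 3:
                   B          D
  I            12.22     0.3606
  C          0.04128   -0.08255
  E            12.26     0.2781
  solve Keq expr → x = -0.04128; check Q = 0.006308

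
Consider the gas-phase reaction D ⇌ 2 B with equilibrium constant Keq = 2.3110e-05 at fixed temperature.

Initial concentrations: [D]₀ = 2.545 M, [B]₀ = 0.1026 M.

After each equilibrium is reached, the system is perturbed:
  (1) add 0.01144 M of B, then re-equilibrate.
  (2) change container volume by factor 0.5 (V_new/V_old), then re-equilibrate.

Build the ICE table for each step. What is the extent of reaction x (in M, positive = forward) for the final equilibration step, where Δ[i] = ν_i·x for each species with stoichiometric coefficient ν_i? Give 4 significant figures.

x = -0.002268 M

Q₀ = 0.004136 vs Keq = 2.3110e-05 ⇒ Q>K, reverse
Step 1:
                    D           B
  I             2.545      0.1026
  C           0.04743    -0.09486
  E             2.592     0.00774
  solve Keq expr → x = -0.04743; check Q = 2.3110e-05
Then add 0.01144 M of B.
Step 2:
                    D           B
  I             2.592     0.01918
  C          0.005716    -0.01143
  E             2.598    0.007749
  solve Keq expr → x = -0.005716; check Q = 2.3110e-05
Then change container volume by factor 0.5 (V_new/V_old).
Step 3:
                    D           B
  I             5.196      0.0155
  C          0.002268   -0.004537
  E             5.199     0.01096
  solve Keq expr → x = -0.002268; check Q = 2.3110e-05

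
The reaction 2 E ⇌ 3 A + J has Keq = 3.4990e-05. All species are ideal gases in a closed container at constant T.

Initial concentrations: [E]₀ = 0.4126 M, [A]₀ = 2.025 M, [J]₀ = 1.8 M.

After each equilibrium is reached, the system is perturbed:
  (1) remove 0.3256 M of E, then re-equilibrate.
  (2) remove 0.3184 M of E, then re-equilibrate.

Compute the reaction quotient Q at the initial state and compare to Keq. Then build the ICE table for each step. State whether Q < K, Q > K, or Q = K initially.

Q₀ = 87.8 vs Keq = 3.4990e-05 ⇒ Q>K, reverse
Step 1:
                  E         A         J
  I          0.4126     2.025       1.8
  C            1.32     -1.98   -0.6599
  E           1.732   0.04516      1.14
  solve Keq expr → x = -0.6599; check Q = 3.4990e-05
Then remove 0.3256 M of E.
Step 2:
                  E         A         J
  I           1.407   0.04516      1.14
  C        0.003839 -0.005759  -0.00192
  E           1.411    0.0394     1.138
  solve Keq expr → x = -0.00192; check Q = 3.4990e-05
Then remove 0.3184 M of E.
Step 3:
                  E         A         J
  I           1.092    0.0394     1.138
  C        0.004051 -0.006076 -0.002025
  E           1.096   0.03333     1.136
  solve Keq expr → x = -0.002025; check Q = 3.4990e-05

Q₀ = 87.8; Q > K (proceeds reverse)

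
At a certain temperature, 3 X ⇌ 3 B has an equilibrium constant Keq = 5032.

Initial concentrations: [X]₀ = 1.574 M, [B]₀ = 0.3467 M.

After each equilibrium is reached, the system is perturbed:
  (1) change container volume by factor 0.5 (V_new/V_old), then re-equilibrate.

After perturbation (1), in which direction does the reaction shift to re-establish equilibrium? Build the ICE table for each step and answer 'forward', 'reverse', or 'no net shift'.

Direction: no net shift

Q₀ = 0.01069 vs Keq = 5032 ⇒ Q<K, forward
Step 1:
                   X          B
  I            1.574     0.3467
  C           -1.468      1.468
  E           0.1059      1.815
  solve Keq expr → x = 0.4894; check Q = 5032
Then change container volume by factor 0.5 (V_new/V_old).
Step 2:
                   X          B
  I           0.2118       3.63
  C                0          0
  E           0.2118       3.63
  solve Keq expr → x = 0; check Q = 5032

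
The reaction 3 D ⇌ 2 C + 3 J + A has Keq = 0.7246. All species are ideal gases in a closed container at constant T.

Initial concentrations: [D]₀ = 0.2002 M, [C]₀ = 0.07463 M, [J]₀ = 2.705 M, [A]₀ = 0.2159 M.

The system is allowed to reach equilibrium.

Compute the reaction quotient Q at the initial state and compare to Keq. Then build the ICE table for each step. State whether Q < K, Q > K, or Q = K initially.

Q₀ = 2.966 vs Keq = 0.7246 ⇒ Q>K, reverse
Step 1:
                  D         C         J         A
  Initial    0.2002   0.07463     2.705    0.2159
  Change    0.03695  -0.02463  -0.03695  -0.01232
  Equil      0.2372      0.05     2.668    0.2036
  solve Keq expr → x = -0.01232; check Q = 0.7246

Q₀ = 2.966; Q > K (proceeds reverse)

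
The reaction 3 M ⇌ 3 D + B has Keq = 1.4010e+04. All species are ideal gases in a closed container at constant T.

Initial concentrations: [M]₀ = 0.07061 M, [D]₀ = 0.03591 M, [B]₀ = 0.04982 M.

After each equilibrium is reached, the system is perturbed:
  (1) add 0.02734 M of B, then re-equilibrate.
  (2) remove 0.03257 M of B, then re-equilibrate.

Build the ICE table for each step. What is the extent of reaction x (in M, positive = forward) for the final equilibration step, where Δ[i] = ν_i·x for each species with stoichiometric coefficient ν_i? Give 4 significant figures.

Q₀ = 0.006553 vs Keq = 1.4010e+04 ⇒ Q<K, forward
Step 1:
                  M         D         B
  Initial   0.07061   0.03591   0.04982
  Change    -0.0688    0.0688   0.02293
  Equil    0.001813    0.1047   0.07275
  solve Keq expr → x = 0.02293; check Q = 1.4010e+04
Then add 0.02734 M of B.
Step 2:
                  M         D         B
  Initial  0.001813    0.1047    0.1001
  Change  1.9917e-04 -1.9917e-04 -6.6389e-05
  Equil    0.002012    0.1045       0.1
  solve Keq expr → x = -6.6389e-05; check Q = 1.4010e+04
Then remove 0.03257 M of B.
Step 3:
                  M         D         B
  Initial  0.002012    0.1045   0.06746
  Change  -2.4284e-04 2.4284e-04 8.0945e-05
  Equil     0.00177    0.1048   0.06754
  solve Keq expr → x = 8.0945e-05; check Q = 1.4010e+04

x = 8.0945e-05 M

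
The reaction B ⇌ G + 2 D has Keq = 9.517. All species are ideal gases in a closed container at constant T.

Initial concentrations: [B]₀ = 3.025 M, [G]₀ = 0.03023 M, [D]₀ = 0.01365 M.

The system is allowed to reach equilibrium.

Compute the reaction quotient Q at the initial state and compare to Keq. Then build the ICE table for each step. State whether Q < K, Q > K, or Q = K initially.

Q₀ = 1.8620e-06 vs Keq = 9.517 ⇒ Q<K, forward
Step 1:
                  B         G         D
  init        3.025   0.03023   0.01365
  Δ          -1.516     1.516     3.033
  eq          1.509     1.547     3.047
  solve Keq expr → x = 1.516; check Q = 9.517

Q₀ = 1.8620e-06; Q < K (proceeds forward)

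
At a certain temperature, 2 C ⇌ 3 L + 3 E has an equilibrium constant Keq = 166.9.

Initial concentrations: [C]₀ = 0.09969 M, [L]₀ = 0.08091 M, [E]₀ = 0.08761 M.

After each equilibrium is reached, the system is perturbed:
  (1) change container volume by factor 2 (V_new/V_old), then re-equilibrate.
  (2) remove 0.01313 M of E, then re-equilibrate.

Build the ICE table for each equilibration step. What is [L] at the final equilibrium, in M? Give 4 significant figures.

Q₀ = 3.5840e-05 vs Keq = 166.9 ⇒ Q<K, forward
Step 1:
                   C          L          E
  init       0.09969    0.08091    0.08761
  Δ         -0.09872     0.1481     0.1481
  eq      9.7052e-04      0.229     0.2357
  solve Keq expr → x = 0.04936; check Q = 166.9
Then change container volume by factor 2 (V_new/V_old).
Step 2:
                   C          L          E
  init    4.8526e-04     0.1145     0.1178
  Δ       -3.6223e-04 5.4335e-04 5.4335e-04
  eq      1.2303e-04      0.115     0.1184
  solve Keq expr → x = 1.8112e-04; check Q = 166.9
Then remove 0.01313 M of E.
Step 3:
                   C          L          E
  init    1.2303e-04      0.115     0.1053
  Δ       -1.9804e-05 2.9707e-05 2.9707e-05
  eq      1.0322e-04     0.1151     0.1053
  solve Keq expr → x = 9.9022e-06; check Q = 166.9

[L]_eq = 0.1151 M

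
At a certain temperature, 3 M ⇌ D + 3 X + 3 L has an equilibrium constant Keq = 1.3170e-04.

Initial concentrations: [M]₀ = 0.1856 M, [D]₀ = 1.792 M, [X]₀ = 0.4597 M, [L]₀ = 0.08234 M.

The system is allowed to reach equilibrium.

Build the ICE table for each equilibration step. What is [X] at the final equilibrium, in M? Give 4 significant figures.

Q₀ = 0.0152 vs Keq = 1.3170e-04 ⇒ Q>K, reverse
Step 1:
                  M         D         X         L
  Initial    0.1856     1.792    0.4597   0.08234
  Change    0.05701    -0.019  -0.05701  -0.05701
  Equil      0.2426     1.773    0.4027   0.02533
  solve Keq expr → x = -0.019; check Q = 1.3170e-04

[X]_eq = 0.4027 M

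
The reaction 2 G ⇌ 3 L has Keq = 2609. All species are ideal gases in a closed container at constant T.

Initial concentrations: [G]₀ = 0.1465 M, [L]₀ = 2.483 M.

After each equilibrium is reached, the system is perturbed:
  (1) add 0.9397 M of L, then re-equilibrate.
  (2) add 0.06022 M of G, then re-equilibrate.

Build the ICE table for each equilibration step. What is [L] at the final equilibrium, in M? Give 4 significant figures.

[L]_eq = 3.537 M

Q₀ = 713.3 vs Keq = 2609 ⇒ Q<K, forward
Step 1:
                  G         L
  I          0.1465     2.483
  C        -0.06532   0.09798
  E         0.08118     2.581
  solve Keq expr → x = 0.03266; check Q = 2609
Then add 0.9397 M of L.
Step 2:
                  G         L
  I         0.08118     3.521
  C         0.04449  -0.06674
  E          0.1257     3.454
  solve Keq expr → x = -0.02225; check Q = 2609
Then add 0.06022 M of G.
Step 3:
                  G         L
  I          0.1859     3.454
  C        -0.05564   0.08346
  E          0.1303     3.537
  solve Keq expr → x = 0.02782; check Q = 2609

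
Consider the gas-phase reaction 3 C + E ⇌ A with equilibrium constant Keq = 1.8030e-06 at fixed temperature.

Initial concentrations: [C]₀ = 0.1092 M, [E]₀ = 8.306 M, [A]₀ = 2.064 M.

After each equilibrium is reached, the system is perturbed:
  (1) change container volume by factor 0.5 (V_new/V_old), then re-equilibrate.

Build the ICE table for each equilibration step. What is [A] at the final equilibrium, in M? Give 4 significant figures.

[A]_eq = 0.07088 M

Q₀ = 190.8 vs Keq = 1.8030e-06 ⇒ Q>K, reverse
Step 1:
                    C           E           A
  Initial      0.1092       8.306       2.064
  Change        6.178       2.059      -2.059
  Equil         6.287       10.37    0.004645
  solve Keq expr → x = -2.059; check Q = 1.8030e-06
Then change container volume by factor 0.5 (V_new/V_old).
Step 2:
                    C           E           A
  Initial       12.57       20.73     0.00929
  Change      -0.1848    -0.06159     0.06159
  Equil         12.39       20.67     0.07088
  solve Keq expr → x = 0.06159; check Q = 1.8030e-06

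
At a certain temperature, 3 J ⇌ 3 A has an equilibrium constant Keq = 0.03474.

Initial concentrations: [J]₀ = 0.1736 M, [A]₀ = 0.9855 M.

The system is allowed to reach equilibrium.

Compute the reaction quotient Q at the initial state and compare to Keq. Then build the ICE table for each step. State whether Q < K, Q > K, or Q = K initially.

Q₀ = 182.9; Q > K (proceeds reverse)

Q₀ = 182.9 vs Keq = 0.03474 ⇒ Q>K, reverse
Step 1:
                    J           A
  I            0.1736      0.9855
  C            0.7003     -0.7003
  E            0.8739      0.2852
  solve Keq expr → x = -0.2334; check Q = 0.03474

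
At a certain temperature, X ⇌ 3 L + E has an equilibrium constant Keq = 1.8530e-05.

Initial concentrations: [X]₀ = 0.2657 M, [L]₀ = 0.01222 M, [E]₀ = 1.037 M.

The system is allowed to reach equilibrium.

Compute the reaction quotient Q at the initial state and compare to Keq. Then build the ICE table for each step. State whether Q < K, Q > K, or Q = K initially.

Q₀ = 7.1220e-06 vs Keq = 1.8530e-05 ⇒ Q<K, forward
Step 1:
                   X          L          E
  Initial     0.2657    0.01222      1.037
  Change   -0.001516   0.004547   0.001516
  Equil       0.2642    0.01677      1.039
  solve Keq expr → x = 0.001516; check Q = 1.8530e-05

Q₀ = 7.1220e-06; Q < K (proceeds forward)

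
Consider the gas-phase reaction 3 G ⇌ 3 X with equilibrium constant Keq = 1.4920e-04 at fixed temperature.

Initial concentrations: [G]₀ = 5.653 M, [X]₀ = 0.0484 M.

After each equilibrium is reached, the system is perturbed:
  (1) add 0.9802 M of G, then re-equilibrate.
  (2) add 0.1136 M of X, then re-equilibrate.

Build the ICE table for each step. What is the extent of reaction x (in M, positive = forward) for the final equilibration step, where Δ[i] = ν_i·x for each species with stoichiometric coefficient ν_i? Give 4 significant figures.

x = -0.03596 M

Q₀ = 6.2762e-07 vs Keq = 1.4920e-04 ⇒ Q<K, forward
Step 1:
                  G         X
  init        5.653    0.0484
  Δ         -0.2388    0.2388
  eq          5.414    0.2872
  solve Keq expr → x = 0.07959; check Q = 1.4920e-04
Then add 0.9802 M of G.
Step 2:
                  G         X
  init        6.394    0.2872
  Δ        -0.04937   0.04937
  eq          6.345    0.3365
  solve Keq expr → x = 0.01646; check Q = 1.4920e-04
Then add 0.1136 M of X.
Step 3:
                  G         X
  init        6.345    0.4501
  Δ          0.1079   -0.1079
  eq          6.453    0.3423
  solve Keq expr → x = -0.03596; check Q = 1.4920e-04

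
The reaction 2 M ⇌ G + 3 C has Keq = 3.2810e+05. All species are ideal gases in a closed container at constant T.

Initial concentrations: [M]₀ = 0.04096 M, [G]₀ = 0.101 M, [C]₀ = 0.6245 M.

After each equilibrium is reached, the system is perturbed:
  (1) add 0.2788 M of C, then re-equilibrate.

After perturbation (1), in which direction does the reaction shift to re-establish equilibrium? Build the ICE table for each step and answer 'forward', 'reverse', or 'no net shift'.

Q₀ = 14.66 vs Keq = 3.2810e+05 ⇒ Q<K, forward
Step 1:
                    M           G           C
  I           0.04096       0.101      0.6245
  C          -0.04061     0.02031     0.06092
  E        3.4505e-04      0.1213      0.6854
  solve Keq expr → x = 0.02031; check Q = 3.2810e+05
Then add 0.2788 M of C.
Step 2:
                    M           G           C
  I        3.4505e-04      0.1213      0.9642
  C        2.3008e-04 -1.1504e-04 -3.4513e-04
  E        5.7513e-04      0.1212      0.9639
  solve Keq expr → x = -1.1504e-04; check Q = 3.2810e+05

Direction: reverse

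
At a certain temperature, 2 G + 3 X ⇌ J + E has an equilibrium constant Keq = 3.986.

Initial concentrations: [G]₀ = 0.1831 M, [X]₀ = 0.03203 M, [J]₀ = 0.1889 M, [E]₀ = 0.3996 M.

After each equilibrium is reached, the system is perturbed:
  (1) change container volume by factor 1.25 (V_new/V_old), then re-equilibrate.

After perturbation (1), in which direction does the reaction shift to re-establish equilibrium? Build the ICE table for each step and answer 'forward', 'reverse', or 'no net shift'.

Direction: reverse

Q₀ = 6.8519e+04 vs Keq = 3.986 ⇒ Q>K, reverse
Step 1:
                    G           X           J           E
  init         0.1831     0.03203      0.1889      0.3996
  Δ            0.2084      0.3126     -0.1042     -0.1042
  eq           0.3915      0.3447     0.08469      0.2954
  solve Keq expr → x = -0.1042; check Q = 3.986
Then change container volume by factor 1.25 (V_new/V_old).
Step 2:
                    G           X           J           E
  init         0.3132      0.2757     0.06775      0.2363
  Δ           0.02104     0.03156    -0.01052    -0.01052
  eq           0.3343      0.3073     0.05723      0.2258
  solve Keq expr → x = -0.01052; check Q = 3.986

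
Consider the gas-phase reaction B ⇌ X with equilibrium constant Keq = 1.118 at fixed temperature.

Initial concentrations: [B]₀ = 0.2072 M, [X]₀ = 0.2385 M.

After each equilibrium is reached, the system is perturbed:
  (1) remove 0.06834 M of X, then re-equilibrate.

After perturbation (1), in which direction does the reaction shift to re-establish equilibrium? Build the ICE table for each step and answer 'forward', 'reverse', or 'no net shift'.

Direction: forward

Q₀ = 1.151 vs Keq = 1.118 ⇒ Q>K, reverse
Step 1:
                    B           X
  Initial      0.2072      0.2385
  Change     0.003234   -0.003234
  Equil        0.2104      0.2353
  solve Keq expr → x = -0.003234; check Q = 1.118
Then remove 0.06834 M of X.
Step 2:
                    B           X
  Initial      0.2104      0.1669
  Change     -0.03227     0.03227
  Equil        0.1782      0.1992
  solve Keq expr → x = 0.03227; check Q = 1.118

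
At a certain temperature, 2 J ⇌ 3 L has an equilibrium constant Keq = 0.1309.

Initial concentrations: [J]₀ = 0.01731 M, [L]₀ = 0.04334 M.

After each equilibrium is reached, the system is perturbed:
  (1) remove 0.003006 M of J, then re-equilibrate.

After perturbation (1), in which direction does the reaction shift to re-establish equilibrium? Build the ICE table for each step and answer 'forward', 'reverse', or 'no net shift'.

Direction: reverse

Q₀ = 0.2717 vs Keq = 0.1309 ⇒ Q>K, reverse
Step 1:
                   J          L
  init       0.01731    0.04334
  Δ         0.003381  -0.005072
  eq         0.02069    0.03827
  solve Keq expr → x = -0.001691; check Q = 0.1309
Then remove 0.003006 M of J.
Step 2:
                   J          L
  init       0.01769    0.03827
  Δ         0.001366  -0.002049
  eq         0.01905    0.03622
  solve Keq expr → x = -6.8315e-04; check Q = 0.1309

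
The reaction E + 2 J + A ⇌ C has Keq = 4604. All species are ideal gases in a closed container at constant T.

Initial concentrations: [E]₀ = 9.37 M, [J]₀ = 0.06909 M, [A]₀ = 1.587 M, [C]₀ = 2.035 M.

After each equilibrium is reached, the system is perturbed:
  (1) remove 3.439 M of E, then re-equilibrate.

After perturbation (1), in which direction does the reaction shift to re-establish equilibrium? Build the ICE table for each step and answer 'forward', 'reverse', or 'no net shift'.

Q₀ = 28.67 vs Keq = 4604 ⇒ Q<K, forward
Step 1:
                    E           J           A           C
  I              9.37     0.06909       1.587       2.035
  C          -0.03177    -0.06353    -0.03177     0.03177
  E             9.338     0.00556       1.555       2.067
  solve Keq expr → x = 0.03177; check Q = 4604
Then remove 3.439 M of E.
Step 2:
                    E           J           A           C
  I             5.899     0.00556       1.555       2.067
  C        7.1601e-04    0.001432  7.1601e-04 -7.1601e-04
  E               5.9    0.006992       1.556       2.066
  solve Keq expr → x = -7.1601e-04; check Q = 4604

Direction: reverse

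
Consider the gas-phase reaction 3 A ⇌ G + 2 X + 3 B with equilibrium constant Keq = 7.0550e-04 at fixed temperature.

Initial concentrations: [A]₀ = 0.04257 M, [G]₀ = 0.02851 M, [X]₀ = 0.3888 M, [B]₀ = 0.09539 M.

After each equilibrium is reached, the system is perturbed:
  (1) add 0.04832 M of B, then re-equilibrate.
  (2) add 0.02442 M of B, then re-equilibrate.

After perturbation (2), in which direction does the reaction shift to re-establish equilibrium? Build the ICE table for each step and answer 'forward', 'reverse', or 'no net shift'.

Direction: reverse

Q₀ = 0.04849 vs Keq = 7.0550e-04 ⇒ Q>K, reverse
Step 1:
                   A          G          X          B
  init       0.04257    0.02851     0.3888    0.09539
  Δ          0.03861   -0.01287   -0.02574   -0.03861
  eq         0.08118    0.01564     0.3631    0.05678
  solve Keq expr → x = -0.01287; check Q = 7.0550e-04
Then add 0.04832 M of B.
Step 2:
                   A          G          X          B
  init       0.08118    0.01564     0.3631     0.1051
  Δ          0.01927  -0.006422   -0.01284   -0.01927
  eq          0.1004   0.009218     0.3502    0.08583
  solve Keq expr → x = -0.006422; check Q = 7.0550e-04
Then add 0.02442 M of B.
Step 3:
                   A          G          X          B
  init        0.1004   0.009218     0.3502     0.1103
  Δ         0.007306  -0.002435  -0.004871  -0.007306
  eq          0.1078   0.006783     0.3453     0.1029
  solve Keq expr → x = -0.002435; check Q = 7.0550e-04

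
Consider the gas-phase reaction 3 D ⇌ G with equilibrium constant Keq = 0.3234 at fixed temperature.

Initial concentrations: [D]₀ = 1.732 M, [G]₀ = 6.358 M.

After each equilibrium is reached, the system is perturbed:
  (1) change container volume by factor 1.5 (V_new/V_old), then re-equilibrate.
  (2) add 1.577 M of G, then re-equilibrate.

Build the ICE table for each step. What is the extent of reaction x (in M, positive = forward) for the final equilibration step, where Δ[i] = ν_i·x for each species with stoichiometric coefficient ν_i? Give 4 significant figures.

x = -0.08752 M

Q₀ = 1.224 vs Keq = 0.3234 ⇒ Q>K, reverse
Step 1:
                  D         G
  Initial     1.732     6.358
  Change     0.9227   -0.3076
  Equil       2.655      6.05
  solve Keq expr → x = -0.3076; check Q = 0.3234
Then change container volume by factor 1.5 (V_new/V_old).
Step 2:
                  D         G
  Initial      1.77     4.034
  Change     0.5159    -0.172
  Equil       2.286     3.862
  solve Keq expr → x = -0.172; check Q = 0.3234
Then add 1.577 M of G.
Step 3:
                  D         G
  Initial     2.286     5.439
  Change     0.2626  -0.08752
  Equil       2.548     5.351
  solve Keq expr → x = -0.08752; check Q = 0.3234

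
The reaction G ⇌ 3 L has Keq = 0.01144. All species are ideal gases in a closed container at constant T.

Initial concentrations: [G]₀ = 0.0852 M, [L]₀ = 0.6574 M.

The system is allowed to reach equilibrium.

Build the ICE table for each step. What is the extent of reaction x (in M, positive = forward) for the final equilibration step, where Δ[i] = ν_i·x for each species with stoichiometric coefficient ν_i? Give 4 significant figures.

Q₀ = 3.335 vs Keq = 0.01144 ⇒ Q>K, reverse
Step 1:
                    G           L
  init         0.0852      0.6574
  Δ            0.1714     -0.5142
  eq           0.2566      0.1432
  solve Keq expr → x = -0.1714; check Q = 0.01144

x = -0.1714 M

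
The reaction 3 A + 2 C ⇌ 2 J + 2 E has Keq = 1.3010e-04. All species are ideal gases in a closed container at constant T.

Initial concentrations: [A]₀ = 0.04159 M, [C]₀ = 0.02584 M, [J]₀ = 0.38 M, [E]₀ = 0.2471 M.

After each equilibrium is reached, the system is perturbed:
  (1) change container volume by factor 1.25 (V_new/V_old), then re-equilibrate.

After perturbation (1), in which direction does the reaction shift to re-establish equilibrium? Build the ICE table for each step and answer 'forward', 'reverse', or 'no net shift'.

Direction: reverse

Q₀ = 1.8355e+05 vs Keq = 1.3010e-04 ⇒ Q>K, reverse
Step 1:
                   A          C          J          E
  init       0.04159    0.02584       0.38     0.2471
  Δ           0.3622     0.2415    -0.2415    -0.2415
  eq          0.4038     0.2673     0.1385   0.005646
  solve Keq expr → x = -0.1207; check Q = 1.3010e-04
Then change container volume by factor 1.25 (V_new/V_old).
Step 2:
                   A          C          J          E
  init         0.323     0.2138     0.1108   0.004517
  Δ       6.5991e-04 4.3994e-04 -4.3994e-04 -4.3994e-04
  eq          0.3237     0.2143     0.1104   0.004077
  solve Keq expr → x = -2.1997e-04; check Q = 1.3010e-04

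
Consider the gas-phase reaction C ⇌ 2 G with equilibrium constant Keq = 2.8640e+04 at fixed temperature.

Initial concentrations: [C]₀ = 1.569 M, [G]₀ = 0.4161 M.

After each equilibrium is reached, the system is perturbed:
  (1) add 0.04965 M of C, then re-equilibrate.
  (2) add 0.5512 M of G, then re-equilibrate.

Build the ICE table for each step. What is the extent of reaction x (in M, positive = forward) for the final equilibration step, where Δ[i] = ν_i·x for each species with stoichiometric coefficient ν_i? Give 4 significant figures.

x = -1.5111e-04 M

Q₀ = 0.1104 vs Keq = 2.8640e+04 ⇒ Q<K, forward
Step 1:
                  C         G
  Initial     1.569    0.4161
  Change     -1.569     3.137
  Equil   4.4083e-04     3.553
  solve Keq expr → x = 1.569; check Q = 2.8640e+04
Then add 0.04965 M of C.
Step 2:
                  C         G
  Initial   0.05009     3.553
  Change   -0.04963   0.09925
  Equil   4.6580e-04     3.652
  solve Keq expr → x = 0.04963; check Q = 2.8640e+04
Then add 0.5512 M of G.
Step 3:
                  C         G
  Initial 4.6580e-04     4.204
  Change  1.5111e-04 -3.0222e-04
  Equil   6.1691e-04     4.203
  solve Keq expr → x = -1.5111e-04; check Q = 2.8640e+04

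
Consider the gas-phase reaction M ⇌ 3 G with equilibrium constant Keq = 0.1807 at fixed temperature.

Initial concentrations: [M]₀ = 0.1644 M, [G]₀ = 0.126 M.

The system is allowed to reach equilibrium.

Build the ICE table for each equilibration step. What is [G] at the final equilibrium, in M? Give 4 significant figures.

Q₀ = 0.01217 vs Keq = 0.1807 ⇒ Q<K, forward
Step 1:
                   M          G
  Initial     0.1644      0.126
  Change    -0.04959     0.1488
  Equil       0.1148     0.2748
  solve Keq expr → x = 0.04959; check Q = 0.1807

[G]_eq = 0.2748 M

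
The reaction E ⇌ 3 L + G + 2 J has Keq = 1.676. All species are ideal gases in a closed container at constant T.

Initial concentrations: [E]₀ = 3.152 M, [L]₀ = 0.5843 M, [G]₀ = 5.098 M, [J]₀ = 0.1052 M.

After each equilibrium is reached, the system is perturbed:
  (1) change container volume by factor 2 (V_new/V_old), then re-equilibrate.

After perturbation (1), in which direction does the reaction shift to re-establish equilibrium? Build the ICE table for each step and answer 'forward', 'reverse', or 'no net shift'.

Q₀ = 0.003571 vs Keq = 1.676 ⇒ Q<K, forward
Step 1:
                   E          L          G          J
  I            3.152     0.5843      5.098     0.1052
  C          -0.2532     0.7596     0.2532     0.5064
  E            2.899      1.344      5.351     0.6116
  solve Keq expr → x = 0.2532; check Q = 1.676
Then change container volume by factor 2 (V_new/V_old).
Step 2:
                   E          L          G          J
  I            1.449      0.672      2.676     0.3058
  C          -0.1761     0.5282     0.1761     0.3521
  E            1.273        1.2      2.852     0.6579
  solve Keq expr → x = 0.1761; check Q = 1.676

Direction: forward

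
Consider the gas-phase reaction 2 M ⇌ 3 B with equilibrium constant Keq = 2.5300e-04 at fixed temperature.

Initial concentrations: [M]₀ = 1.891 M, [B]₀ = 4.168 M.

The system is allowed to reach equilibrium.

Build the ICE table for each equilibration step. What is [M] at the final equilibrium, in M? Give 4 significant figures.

Q₀ = 20.25 vs Keq = 2.5300e-04 ⇒ Q>K, reverse
Step 1:
                  M         B
  init        1.891     4.168
  Δ           2.663    -3.994
  eq          4.554    0.1738
  solve Keq expr → x = -1.331; check Q = 2.5300e-04

[M]_eq = 4.554 M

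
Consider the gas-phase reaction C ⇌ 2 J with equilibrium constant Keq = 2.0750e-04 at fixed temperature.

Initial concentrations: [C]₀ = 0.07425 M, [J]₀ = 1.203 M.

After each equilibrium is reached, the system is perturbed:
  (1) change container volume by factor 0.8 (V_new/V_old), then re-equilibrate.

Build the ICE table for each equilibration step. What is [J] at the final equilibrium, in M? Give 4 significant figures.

[J]_eq = 0.01319 M

Q₀ = 19.49 vs Keq = 2.0750e-04 ⇒ Q>K, reverse
Step 1:
                  C         J
  Initial   0.07425     1.203
  Change     0.5956    -1.191
  Equil      0.6699   0.01179
  solve Keq expr → x = -0.5956; check Q = 2.0750e-04
Then change container volume by factor 0.8 (V_new/V_old).
Step 2:
                  C         J
  Initial    0.8373   0.01474
  Change  7.7487e-04  -0.00155
  Equil      0.8381   0.01319
  solve Keq expr → x = -7.7487e-04; check Q = 2.0750e-04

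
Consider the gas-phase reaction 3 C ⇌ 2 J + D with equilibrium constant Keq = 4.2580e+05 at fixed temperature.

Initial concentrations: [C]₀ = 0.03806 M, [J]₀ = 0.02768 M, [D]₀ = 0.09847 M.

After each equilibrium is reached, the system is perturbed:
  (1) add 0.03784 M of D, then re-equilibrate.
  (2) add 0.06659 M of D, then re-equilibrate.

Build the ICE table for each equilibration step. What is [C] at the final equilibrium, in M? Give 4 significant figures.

Q₀ = 1.368 vs Keq = 4.2580e+05 ⇒ Q<K, forward
Step 1:
                   C          J          D
  Initial    0.03806    0.02768    0.09847
  Change    -0.03717    0.02478    0.01239
  Equil   8.9479e-04    0.05246     0.1109
  solve Keq expr → x = 0.01239; check Q = 4.2580e+05
Then add 0.03784 M of D.
Step 2:
                   C          J          D
  Initial 8.9479e-04    0.05246     0.1487
  Change  9.1191e-05 -6.0794e-05 -3.0397e-05
  Equil   9.8598e-04     0.0524     0.1487
  solve Keq expr → x = -3.0397e-05; check Q = 4.2580e+05
Then add 0.06659 M of D.
Step 3:
                   C          J          D
  Initial 9.8598e-04     0.0524     0.2153
  Change  1.2818e-04 -8.5453e-05 -4.2727e-05
  Equil     0.001114    0.05231     0.2152
  solve Keq expr → x = -4.2727e-05; check Q = 4.2580e+05

[C]_eq = 0.001114 M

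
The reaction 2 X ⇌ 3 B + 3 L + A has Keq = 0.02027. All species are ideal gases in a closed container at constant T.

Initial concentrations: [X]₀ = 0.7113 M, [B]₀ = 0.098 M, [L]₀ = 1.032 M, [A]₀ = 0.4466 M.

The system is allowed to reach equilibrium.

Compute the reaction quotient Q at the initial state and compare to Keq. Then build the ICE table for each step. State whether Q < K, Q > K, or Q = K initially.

Q₀ = 9.1313e-04 vs Keq = 0.02027 ⇒ Q<K, forward
Step 1:
                    X           B           L           A
  init         0.7113       0.098       1.032      0.4466
  Δ          -0.08164      0.1225      0.1225     0.04082
  eq           0.6297      0.2205       1.154      0.4874
  solve Keq expr → x = 0.04082; check Q = 0.02027

Q₀ = 9.1313e-04; Q < K (proceeds forward)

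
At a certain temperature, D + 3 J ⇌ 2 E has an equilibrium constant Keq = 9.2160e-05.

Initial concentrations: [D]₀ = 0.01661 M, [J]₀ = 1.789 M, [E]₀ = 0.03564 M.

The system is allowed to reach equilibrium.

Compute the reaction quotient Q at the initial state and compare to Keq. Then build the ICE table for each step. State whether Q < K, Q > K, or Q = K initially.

Q₀ = 0.01336; Q > K (proceeds reverse)

Q₀ = 0.01336 vs Keq = 9.2160e-05 ⇒ Q>K, reverse
Step 1:
                   D          J          E
  Initial    0.01661      1.789    0.03564
  Change     0.01567    0.04702   -0.03135
  Equil      0.03228      1.836   0.004291
  solve Keq expr → x = -0.01567; check Q = 9.2160e-05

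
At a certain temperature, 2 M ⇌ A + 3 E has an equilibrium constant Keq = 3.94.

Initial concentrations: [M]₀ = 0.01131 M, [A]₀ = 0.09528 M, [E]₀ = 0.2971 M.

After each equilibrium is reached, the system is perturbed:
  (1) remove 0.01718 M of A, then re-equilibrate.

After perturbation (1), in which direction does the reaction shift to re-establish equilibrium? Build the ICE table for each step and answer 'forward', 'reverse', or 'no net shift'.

Q₀ = 19.53 vs Keq = 3.94 ⇒ Q>K, reverse
Step 1:
                   M          A          E
  Initial    0.01131    0.09528     0.2971
  Change      0.0111  -0.005551   -0.01665
  Equil      0.02241    0.08973     0.2804
  solve Keq expr → x = -0.005551; check Q = 3.94
Then remove 0.01718 M of A.
Step 2:
                   M          A          E
  Initial    0.02241    0.07255     0.2804
  Change   -0.001834 9.1677e-04    0.00275
  Equil      0.02058    0.07347     0.2832
  solve Keq expr → x = 9.1677e-04; check Q = 3.94

Direction: forward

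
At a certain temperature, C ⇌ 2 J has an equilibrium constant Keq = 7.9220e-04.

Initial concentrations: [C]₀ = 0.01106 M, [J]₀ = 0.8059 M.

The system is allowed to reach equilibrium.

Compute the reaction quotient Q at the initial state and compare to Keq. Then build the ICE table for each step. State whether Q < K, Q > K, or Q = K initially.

Q₀ = 58.72; Q > K (proceeds reverse)

Q₀ = 58.72 vs Keq = 7.9220e-04 ⇒ Q>K, reverse
Step 1:
                    C           J
  I           0.01106      0.8059
  C             0.394      -0.788
  E            0.4051     0.01791
  solve Keq expr → x = -0.394; check Q = 7.9220e-04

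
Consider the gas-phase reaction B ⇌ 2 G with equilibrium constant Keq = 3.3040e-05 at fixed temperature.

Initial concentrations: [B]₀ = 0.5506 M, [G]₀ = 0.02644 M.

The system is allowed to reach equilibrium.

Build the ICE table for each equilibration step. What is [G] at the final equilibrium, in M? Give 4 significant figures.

[G]_eq = 0.004308 M

Q₀ = 0.00127 vs Keq = 3.3040e-05 ⇒ Q>K, reverse
Step 1:
                    B           G
  Initial      0.5506     0.02644
  Change      0.01107    -0.02213
  Equil        0.5617    0.004308
  solve Keq expr → x = -0.01107; check Q = 3.3040e-05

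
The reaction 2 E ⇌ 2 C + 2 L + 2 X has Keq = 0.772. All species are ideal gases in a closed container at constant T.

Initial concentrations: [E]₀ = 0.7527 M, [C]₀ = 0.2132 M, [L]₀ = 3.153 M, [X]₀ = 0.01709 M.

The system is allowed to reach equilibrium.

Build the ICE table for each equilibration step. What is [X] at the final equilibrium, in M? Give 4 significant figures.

Q₀ = 2.3295e-04 vs Keq = 0.772 ⇒ Q<K, forward
Step 1:
                  E         C         L         X
  Initial    0.7527    0.2132     3.153   0.01709
  Change    -0.2559    0.2559    0.2559    0.2559
  Equil      0.4968    0.4691     3.409     0.273
  solve Keq expr → x = 0.1279; check Q = 0.772

[X]_eq = 0.273 M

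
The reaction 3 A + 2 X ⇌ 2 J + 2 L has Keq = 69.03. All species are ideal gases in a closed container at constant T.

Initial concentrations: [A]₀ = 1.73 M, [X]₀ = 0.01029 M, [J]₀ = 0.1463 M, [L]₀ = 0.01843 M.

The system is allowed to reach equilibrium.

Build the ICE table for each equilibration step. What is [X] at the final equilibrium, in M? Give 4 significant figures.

[X]_eq = 2.3866e-04 M

Q₀ = 0.01326 vs Keq = 69.03 ⇒ Q<K, forward
Step 1:
                    A           X           J           L
  I              1.73     0.01029      0.1463     0.01843
  C          -0.01508    -0.01005     0.01005     0.01005
  E             1.715  2.3866e-04      0.1564     0.02848
  solve Keq expr → x = 0.005026; check Q = 69.03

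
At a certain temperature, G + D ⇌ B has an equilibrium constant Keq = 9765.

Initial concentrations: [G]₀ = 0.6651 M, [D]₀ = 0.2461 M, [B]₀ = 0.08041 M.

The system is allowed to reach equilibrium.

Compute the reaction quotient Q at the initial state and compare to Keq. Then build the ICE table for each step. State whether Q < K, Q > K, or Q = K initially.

Q₀ = 0.4913 vs Keq = 9765 ⇒ Q<K, forward
Step 1:
                    G           D           B
  Initial      0.6651      0.2461     0.08041
  Change       -0.246      -0.246       0.246
  Equil        0.4191  7.9767e-05      0.3264
  solve Keq expr → x = 0.246; check Q = 9765

Q₀ = 0.4913; Q < K (proceeds forward)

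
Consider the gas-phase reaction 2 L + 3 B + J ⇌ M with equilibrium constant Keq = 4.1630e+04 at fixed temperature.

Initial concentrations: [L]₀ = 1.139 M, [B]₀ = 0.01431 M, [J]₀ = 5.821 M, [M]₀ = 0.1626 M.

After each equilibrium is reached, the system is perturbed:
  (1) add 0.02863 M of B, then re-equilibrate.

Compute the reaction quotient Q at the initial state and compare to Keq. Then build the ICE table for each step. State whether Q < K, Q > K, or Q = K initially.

Q₀ = 7348; Q < K (proceeds forward)

Q₀ = 7348 vs Keq = 4.1630e+04 ⇒ Q<K, forward
Step 1:
                   L          B          J          M
  init         1.139    0.01431      5.821     0.1626
  Δ        -0.004152  -0.006228  -0.002076   0.002076
  eq           1.135   0.008082      5.819     0.1647
  solve Keq expr → x = 0.002076; check Q = 4.1630e+04
Then add 0.02863 M of B.
Step 2:
                   L          B          J          M
  init         1.135    0.03671      5.819     0.1647
  Δ         -0.01892   -0.02838   -0.00946    0.00946
  eq           1.116   0.008331      5.809     0.1741
  solve Keq expr → x = 0.00946; check Q = 4.1630e+04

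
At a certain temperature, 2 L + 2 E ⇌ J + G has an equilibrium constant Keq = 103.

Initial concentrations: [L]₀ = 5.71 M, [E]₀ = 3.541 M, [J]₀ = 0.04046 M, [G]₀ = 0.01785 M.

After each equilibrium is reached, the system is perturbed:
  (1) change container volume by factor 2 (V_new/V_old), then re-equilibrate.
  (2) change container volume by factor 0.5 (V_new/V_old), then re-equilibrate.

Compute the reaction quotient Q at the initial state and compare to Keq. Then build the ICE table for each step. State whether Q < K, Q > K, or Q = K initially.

Q₀ = 1.7666e-06; Q < K (proceeds forward)

Q₀ = 1.7666e-06 vs Keq = 103 ⇒ Q<K, forward
Step 1:
                    L           E           J           G
  I              5.71       3.541     0.04046     0.01785
  C            -3.464      -3.464       1.732       1.732
  E             2.246     0.07725       1.772        1.75
  solve Keq expr → x = 1.732; check Q = 103
Then change container volume by factor 2 (V_new/V_old).
Step 2:
                    L           E           J           G
  I             1.123     0.03862      0.8862      0.8749
  C           0.03482     0.03482    -0.01741    -0.01741
  E             1.158     0.07344      0.8688      0.8575
  solve Keq expr → x = -0.01741; check Q = 103
Then change container volume by factor 0.5 (V_new/V_old).
Step 3:
                    L           E           J           G
  I             2.316      0.1469       1.738       1.715
  C          -0.06964    -0.06964     0.03482     0.03482
  E             2.246     0.07725       1.772        1.75
  solve Keq expr → x = 0.03482; check Q = 103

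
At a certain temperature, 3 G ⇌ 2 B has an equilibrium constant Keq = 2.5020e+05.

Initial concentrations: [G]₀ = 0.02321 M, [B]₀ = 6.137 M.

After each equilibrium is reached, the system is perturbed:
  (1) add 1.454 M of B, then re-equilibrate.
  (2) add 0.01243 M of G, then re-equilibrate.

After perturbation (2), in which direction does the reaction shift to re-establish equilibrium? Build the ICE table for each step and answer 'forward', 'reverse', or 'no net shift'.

Q₀ = 3.0122e+06 vs Keq = 2.5020e+05 ⇒ Q>K, reverse
Step 1:
                  G         B
  Initial   0.02321     6.137
  Change    0.02987  -0.01991
  Equil     0.05308     6.117
  solve Keq expr → x = -0.009957; check Q = 2.5020e+05
Then add 1.454 M of B.
Step 2:
                  G         B
  Initial   0.05308     7.571
  Change    0.00808 -0.005387
  Equil     0.06116     7.566
  solve Keq expr → x = -0.002693; check Q = 2.5020e+05
Then add 0.01243 M of G.
Step 3:
                  G         B
  Initial   0.07359     7.566
  Change   -0.01239  0.008257
  Equil      0.0612     7.574
  solve Keq expr → x = 0.004129; check Q = 2.5020e+05

Direction: forward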